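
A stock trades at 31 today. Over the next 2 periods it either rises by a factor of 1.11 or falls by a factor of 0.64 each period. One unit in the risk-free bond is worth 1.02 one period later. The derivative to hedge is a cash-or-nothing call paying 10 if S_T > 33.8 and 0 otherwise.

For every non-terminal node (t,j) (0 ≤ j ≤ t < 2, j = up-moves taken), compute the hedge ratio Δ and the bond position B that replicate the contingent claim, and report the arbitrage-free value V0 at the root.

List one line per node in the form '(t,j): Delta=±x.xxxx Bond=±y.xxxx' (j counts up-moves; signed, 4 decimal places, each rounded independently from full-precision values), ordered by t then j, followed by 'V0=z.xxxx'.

Risk-neutral probability p* = (R−d)/(u−d) = (1.02−0.64)/(1.11−0.64) = 0.8085.
At expiry t=2: V(2,0)=0.0000, V(2,1)=0.0000, V(2,2)=10.0000
Node (1,0) S=19.8400: V=(p*·0.0000+(1−p*)·0.0000)/1.02=0.0000; Δ=(0.0000−0.0000)/(22.0224−12.6976)=0.0000; B=V−Δ·S=0.0000
Node (1,1) S=34.4100: V=(p*·10.0000+(1−p*)·0.0000)/1.02=7.9266; Δ=(10.0000−0.0000)/(38.1951−22.0224)=0.6183; B=V−Δ·S=-13.3500
Node (0,0) S=31.0000: V=(p*·7.9266+(1−p*)·0.0000)/1.02=6.2831; Δ=(7.9266−0.0000)/(34.4100−19.8400)=0.5440; B=V−Δ·S=-10.5820
Each (Δ,B) replicates both successor values, so the strategy is self-financing and V0 is arbitrage-free.

(0,0): Delta=0.5440 Bond=-10.5820
(1,0): Delta=0.0000 Bond=0.0000
(1,1): Delta=0.6183 Bond=-13.3500
V0=6.2831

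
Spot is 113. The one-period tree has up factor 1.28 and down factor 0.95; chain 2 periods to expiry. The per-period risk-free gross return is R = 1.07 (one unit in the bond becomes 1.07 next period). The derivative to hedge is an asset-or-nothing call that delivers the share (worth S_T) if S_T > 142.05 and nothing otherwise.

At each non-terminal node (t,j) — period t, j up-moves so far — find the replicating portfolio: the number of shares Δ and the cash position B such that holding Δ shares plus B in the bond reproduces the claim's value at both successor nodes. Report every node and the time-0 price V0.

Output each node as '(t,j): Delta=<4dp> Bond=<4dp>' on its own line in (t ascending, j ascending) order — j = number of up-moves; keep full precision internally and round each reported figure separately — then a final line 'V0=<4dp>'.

(0,0): Delta=1.6873 Bond=-169.2808
(1,0): Delta=0.0000 Bond=0.0000
(1,1): Delta=3.8788 Bond=-498.1089
V0=21.3828

Since d<R<u, set p* = (R−d)/(u−d) = 0.3636; price each node as the discounted p*-expectation of its children.
At expiry t=2: V(2,0)=0.0000, V(2,1)=0.0000, V(2,2)=185.1392
Node (1,0) S=107.3500: V=(p*·0.0000+(1−p*)·0.0000)/1.07=0.0000; Δ=(0.0000−0.0000)/(137.4080−101.9825)=0.0000; B=V−Δ·S=0.0000
Node (1,1) S=144.6400: V=(p*·185.1392+(1−p*)·0.0000)/1.07=62.9190; Δ=(185.1392−0.0000)/(185.1392−137.4080)=3.8788; B=V−Δ·S=-498.1089
Node (0,0) S=113.0000: V=(p*·62.9190+(1−p*)·0.0000)/1.07=21.3828; Δ=(62.9190−0.0000)/(144.6400−107.3500)=1.6873; B=V−Δ·S=-169.2808
The time-0 hedge costs 21.3828, which is the no-arbitrage price.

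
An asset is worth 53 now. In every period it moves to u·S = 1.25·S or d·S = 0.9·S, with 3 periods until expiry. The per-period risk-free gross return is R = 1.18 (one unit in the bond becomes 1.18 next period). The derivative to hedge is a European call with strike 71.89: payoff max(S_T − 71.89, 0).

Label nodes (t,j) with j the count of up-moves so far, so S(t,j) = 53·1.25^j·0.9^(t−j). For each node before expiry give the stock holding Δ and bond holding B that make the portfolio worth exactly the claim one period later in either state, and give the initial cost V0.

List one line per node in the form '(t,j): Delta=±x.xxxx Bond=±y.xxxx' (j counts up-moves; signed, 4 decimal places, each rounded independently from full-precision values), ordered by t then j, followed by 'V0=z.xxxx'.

(0,0): Delta=0.7509 Bond=-29.3256
(1,0): Delta=0.1073 Bond=-3.9022
(1,1): Delta=0.8668 Bond=-42.2798
(2,0): Delta=0.0000 Bond=0.0000
(2,1): Delta=0.1266 Bond=-5.7558
(2,2): Delta=1.0000 Bond=-60.9237
V0=10.4724

The replicating-portfolio and risk-neutral prices coincide; use p* = (1.18−0.9)/(1.25−0.9) = 0.8000 for the latter.
Terminal values V(3,·): V(3,0)=0.0000, V(3,1)=0.0000, V(3,2)=2.6412, V(3,3)=31.6256
Node (2,0) S=42.9300: V=(p*·0.0000+(1−p*)·0.0000)/1.18=0.0000; Δ=(0.0000−0.0000)/(53.6625−38.6370)=0.0000; B=V−Δ·S=0.0000
Node (2,1) S=59.6250: V=(p*·2.6412+(1−p*)·0.0000)/1.18=1.7907; Δ=(2.6412−0.0000)/(74.5312−53.6625)=0.1266; B=V−Δ·S=-5.7558
Node (2,2) S=82.8125: V=(p*·31.6256+(1−p*)·2.6412)/1.18=21.8888; Δ=(31.6256−2.6412)/(103.5156−74.5312)=1.0000; B=V−Δ·S=-60.9237
Node (1,0) S=47.7000: V=(p*·1.7907+(1−p*)·0.0000)/1.18=1.2140; Δ=(1.7907−0.0000)/(59.6250−42.9300)=0.1073; B=V−Δ·S=-3.9022
Node (1,1) S=66.2500: V=(p*·21.8888+(1−p*)·1.7907)/1.18=15.1433; Δ=(21.8888−1.7907)/(82.8125−59.6250)=0.8668; B=V−Δ·S=-42.2798
Node (0,0) S=53.0000: V=(p*·15.1433+(1−p*)·1.2140)/1.18=10.4724; Δ=(15.1433−1.2140)/(66.2500−47.7000)=0.7509; B=V−Δ·S=-29.3256
Root portfolio cost Δ·53+B reproduces V0=10.4724.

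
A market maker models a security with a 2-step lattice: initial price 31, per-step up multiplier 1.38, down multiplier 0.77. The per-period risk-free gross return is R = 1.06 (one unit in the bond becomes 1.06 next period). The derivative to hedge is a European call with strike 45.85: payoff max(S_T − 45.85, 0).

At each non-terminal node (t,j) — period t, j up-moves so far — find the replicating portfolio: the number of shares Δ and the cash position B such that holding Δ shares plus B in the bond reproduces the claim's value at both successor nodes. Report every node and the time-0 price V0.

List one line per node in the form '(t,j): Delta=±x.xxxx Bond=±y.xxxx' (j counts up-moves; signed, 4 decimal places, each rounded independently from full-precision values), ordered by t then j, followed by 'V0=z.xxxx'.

(0,0): Delta=0.3127 Bond=-7.0428
(1,0): Delta=0.0000 Bond=0.0000
(1,1): Delta=0.5053 Bond=-15.7030
V0=2.6525

No-arbitrage ⇒ martingale measure with p* = (R−d)/(u−d) = 0.4754.
Terminal payoffs: V(2,0)=0.0000, V(2,1)=0.0000, V(2,2)=13.1864
Node (1,0) S=23.8700: V=(p*·0.0000+(1−p*)·0.0000)/1.06=0.0000; Δ=(0.0000−0.0000)/(32.9406−18.3799)=0.0000; B=V−Δ·S=0.0000
Node (1,1) S=42.7800: V=(p*·13.1864+(1−p*)·0.0000)/1.06=5.9141; Δ=(13.1864−0.0000)/(59.0364−32.9406)=0.5053; B=V−Δ·S=-15.7030
Node (0,0) S=31.0000: V=(p*·5.9141+(1−p*)·0.0000)/1.06=2.6525; Δ=(5.9141−0.0000)/(42.7800−23.8700)=0.3127; B=V−Δ·S=-7.0428
The time-0 hedge costs 2.6525, which is the no-arbitrage price.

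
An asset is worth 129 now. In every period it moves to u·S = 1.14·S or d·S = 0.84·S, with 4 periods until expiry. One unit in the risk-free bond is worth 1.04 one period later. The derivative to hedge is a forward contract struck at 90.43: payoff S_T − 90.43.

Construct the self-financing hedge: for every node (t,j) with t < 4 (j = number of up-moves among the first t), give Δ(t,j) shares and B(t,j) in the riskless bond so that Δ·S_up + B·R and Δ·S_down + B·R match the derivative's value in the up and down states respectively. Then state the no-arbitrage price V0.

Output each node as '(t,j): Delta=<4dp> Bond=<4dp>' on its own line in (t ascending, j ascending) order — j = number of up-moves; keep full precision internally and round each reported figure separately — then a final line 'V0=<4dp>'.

Risk-neutral probability p* = (R−d)/(u−d) = (1.04−0.84)/(1.14−0.84) = 0.6667.
At expiry t=4: V(4,0)=-26.2046, V(4,1)=-3.2669, V(4,2)=27.8627, V(4,3)=70.1101, V(4,4)=127.4459
  t=3,j=0: stock 76.4588 → up 87.1631 (V=-3.2669), down 64.2254 (V=-26.2046). Price -10.4931; hedge Δ=1.0000, bond B=-86.9519.
  t=3,j=1: stock 103.7655 → up 118.2927 (V=27.8627), down 87.1631 (V=-3.2669). Price 16.8136; hedge Δ=1.0000, bond B=-86.9519.
  t=3,j=2: stock 140.8247 → up 160.5401 (V=70.1101), down 118.2927 (V=27.8627). Price 53.8727; hedge Δ=1.0000, bond B=-86.9519.
  t=3,j=3: stock 191.1192 → up 217.8759 (V=127.4459), down 160.5401 (V=70.1101). Price 104.1673; hedge Δ=1.0000, bond B=-86.9519.
  t=2,j=0: stock 91.0224 → up 103.7655 (V=16.8136), down 76.4588 (V=-10.4931). Price 7.4148; hedge Δ=1.0000, bond B=-83.6076.
  t=2,j=1: stock 123.5304 → up 140.8247 (V=53.8727), down 103.7655 (V=16.8136). Price 39.9228; hedge Δ=1.0000, bond B=-83.6076.
  t=2,j=2: stock 167.6484 → up 191.1192 (V=104.1673), down 140.8247 (V=53.8727). Price 84.0408; hedge Δ=1.0000, bond B=-83.6076.
  t=1,j=0: stock 108.3600 → up 123.5304 (V=39.9228), down 91.0224 (V=7.4148). Price 27.9681; hedge Δ=1.0000, bond B=-80.3919.
  t=1,j=1: stock 147.0600 → up 167.6484 (V=84.0408), down 123.5304 (V=39.9228). Price 66.6681; hedge Δ=1.0000, bond B=-80.3919.
  t=0,j=0: stock 129.0000 → up 147.0600 (V=66.6681), down 108.3600 (V=27.9681). Price 51.7001; hedge Δ=1.0000, bond B=-77.2999.
Each (Δ,B) replicates both successor values, so the strategy is self-financing and V0 is arbitrage-free.

(0,0): Delta=1.0000 Bond=-77.2999
(1,0): Delta=1.0000 Bond=-80.3919
(1,1): Delta=1.0000 Bond=-80.3919
(2,0): Delta=1.0000 Bond=-83.6076
(2,1): Delta=1.0000 Bond=-83.6076
(2,2): Delta=1.0000 Bond=-83.6076
(3,0): Delta=1.0000 Bond=-86.9519
(3,1): Delta=1.0000 Bond=-86.9519
(3,2): Delta=1.0000 Bond=-86.9519
(3,3): Delta=1.0000 Bond=-86.9519
V0=51.7001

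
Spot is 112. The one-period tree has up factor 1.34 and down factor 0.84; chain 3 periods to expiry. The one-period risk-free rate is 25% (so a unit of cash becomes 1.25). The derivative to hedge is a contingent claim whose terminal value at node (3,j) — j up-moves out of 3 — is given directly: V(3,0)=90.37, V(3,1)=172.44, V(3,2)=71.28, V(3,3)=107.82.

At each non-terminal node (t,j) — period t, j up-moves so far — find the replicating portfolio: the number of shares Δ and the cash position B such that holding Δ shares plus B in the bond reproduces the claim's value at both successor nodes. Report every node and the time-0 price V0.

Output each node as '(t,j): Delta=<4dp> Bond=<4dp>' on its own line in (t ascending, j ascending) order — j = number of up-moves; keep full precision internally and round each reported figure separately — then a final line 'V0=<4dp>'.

Risk-neutral probability p* = (R−d)/(u−d) = (1.25−0.84)/(1.34−0.84) = 0.8200.
Payoff layer (t=3): V(3,0)=90.3700, V(3,1)=172.4400, V(3,2)=71.2800, V(3,3)=107.8200
(2,0): S=79.0272. Δ = (V_up−V_dn)/(S_up−S_dn) = (172.4400−90.3700)/(105.8964−66.3828) = 2.0770. V = [p*·172.4400 + (1−p*)·90.3700]/1.25 = 126.1339. B = V − Δ·S = -38.0061.
(2,1): S=126.0672. Δ = (V_up−V_dn)/(S_up−S_dn) = (71.2800−172.4400)/(168.9300−105.8964) = -1.6049. V = [p*·71.2800 + (1−p*)·172.4400]/1.25 = 71.5910. B = V − Δ·S = 273.9110.
(2,2): S=201.1072. Δ = (V_up−V_dn)/(S_up−S_dn) = (107.8200−71.2800)/(269.4836−168.9300) = 0.3634. V = [p*·107.8200 + (1−p*)·71.2800]/1.25 = 80.9942. B = V − Δ·S = 7.9142.
(1,0): S=94.0800. Δ = (V_up−V_dn)/(S_up−S_dn) = (71.5910−126.1339)/(126.0672−79.0272) = -1.1595. V = [p*·71.5910 + (1−p*)·126.1339]/1.25 = 65.1270. B = V − Δ·S = 174.2128.
(1,1): S=150.0800. Δ = (V_up−V_dn)/(S_up−S_dn) = (80.9942−71.5910)/(201.1072−126.0672) = 0.1253. V = [p*·80.9942 + (1−p*)·71.5910]/1.25 = 63.4413. B = V − Δ·S = 44.6349.
(0,0): S=112.0000. Δ = (V_up−V_dn)/(S_up−S_dn) = (63.4413−65.1270)/(150.0800−94.0800) = -0.0301. V = [p*·63.4413 + (1−p*)·65.1270]/1.25 = 50.9958. B = V − Δ·S = 54.3672.
The time-0 hedge costs 50.9958, which is the no-arbitrage price.

(0,0): Delta=-0.0301 Bond=54.3672
(1,0): Delta=-1.1595 Bond=174.2128
(1,1): Delta=0.1253 Bond=44.6349
(2,0): Delta=2.0770 Bond=-38.0061
(2,1): Delta=-1.6049 Bond=273.9110
(2,2): Delta=0.3634 Bond=7.9142
V0=50.9958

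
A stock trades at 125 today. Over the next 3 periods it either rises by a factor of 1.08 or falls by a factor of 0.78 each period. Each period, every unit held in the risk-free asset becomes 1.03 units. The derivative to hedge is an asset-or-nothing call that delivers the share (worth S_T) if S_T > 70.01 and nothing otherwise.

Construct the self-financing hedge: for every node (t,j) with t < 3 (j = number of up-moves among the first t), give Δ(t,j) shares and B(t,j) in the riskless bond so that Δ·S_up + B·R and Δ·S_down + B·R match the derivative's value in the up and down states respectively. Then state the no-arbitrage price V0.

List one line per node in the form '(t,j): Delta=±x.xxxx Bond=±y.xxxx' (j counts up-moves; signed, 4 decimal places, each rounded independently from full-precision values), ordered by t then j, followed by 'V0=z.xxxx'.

(0,0): Delta=1.0414 Bond=-5.4285
(1,0): Delta=1.3282 Bond=-33.5483
(1,1): Delta=1.0000 Bond=0.0000
(2,0): Delta=3.6000 Bond=-207.3285
(2,1): Delta=1.0000 Bond=0.0000
(2,2): Delta=1.0000 Bond=0.0000
V0=124.7487

Risk-neutral probability p* = (R−d)/(u−d) = (1.03−0.78)/(1.08−0.78) = 0.8333.
Terminal payoffs: V(3,0)=0.0000, V(3,1)=82.1340, V(3,2)=113.7240, V(3,3)=157.4640
Node (2,0) S=76.0500: V=(p*·82.1340+(1−p*)·0.0000)/1.03=66.4515; Δ=(82.1340−0.0000)/(82.1340−59.3190)=3.6000; B=V−Δ·S=-207.3285
Node (2,1) S=105.3000: V=(p*·113.7240+(1−p*)·82.1340)/1.03=105.3000; Δ=(113.7240−82.1340)/(113.7240−82.1340)=1.0000; B=V−Δ·S=0.0000
Node (2,2) S=145.8000: V=(p*·157.4640+(1−p*)·113.7240)/1.03=145.8000; Δ=(157.4640−113.7240)/(157.4640−113.7240)=1.0000; B=V−Δ·S=0.0000
Node (1,0) S=97.5000: V=(p*·105.3000+(1−p*)·66.4515)/1.03=95.9468; Δ=(105.3000−66.4515)/(105.3000−76.0500)=1.3282; B=V−Δ·S=-33.5483
Node (1,1) S=135.0000: V=(p*·145.8000+(1−p*)·105.3000)/1.03=135.0000; Δ=(145.8000−105.3000)/(145.8000−105.3000)=1.0000; B=V−Δ·S=0.0000
Node (0,0) S=125.0000: V=(p*·135.0000+(1−p*)·95.9468)/1.03=124.7487; Δ=(135.0000−95.9468)/(135.0000−97.5000)=1.0414; B=V−Δ·S=-5.4285
Check: Δ(0,0)·S0 + B(0,0) = 124.7487 = V0.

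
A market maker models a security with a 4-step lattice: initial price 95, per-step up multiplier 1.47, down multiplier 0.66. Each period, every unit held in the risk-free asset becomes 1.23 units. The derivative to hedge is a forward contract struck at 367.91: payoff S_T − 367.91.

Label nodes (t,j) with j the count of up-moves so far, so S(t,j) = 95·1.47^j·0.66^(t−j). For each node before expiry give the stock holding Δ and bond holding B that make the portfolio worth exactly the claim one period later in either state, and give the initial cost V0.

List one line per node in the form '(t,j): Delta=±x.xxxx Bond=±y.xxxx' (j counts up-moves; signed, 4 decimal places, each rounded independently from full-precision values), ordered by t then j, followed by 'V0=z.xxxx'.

(0,0): Delta=1.0000 Bond=-160.7390
(1,0): Delta=1.0000 Bond=-197.7089
(1,1): Delta=1.0000 Bond=-197.7089
(2,0): Delta=1.0000 Bond=-243.1820
(2,1): Delta=1.0000 Bond=-243.1820
(2,2): Delta=1.0000 Bond=-243.1820
(3,0): Delta=1.0000 Bond=-299.1138
(3,1): Delta=1.0000 Bond=-299.1138
(3,2): Delta=1.0000 Bond=-299.1138
(3,3): Delta=1.0000 Bond=-299.1138
V0=-65.7390

Under the risk-neutral measure, an up-move has probability p* = (R−d)/(u−d) = 0.7037 and values discount at R = 1.23.
Terminal values V(4,·): V(4,0)=-349.8840, V(4,1)=-327.7612, V(4,2)=-278.4876, V(4,3)=-168.7420, V(4,4)=75.6914
  t=3,j=0: stock 27.3121 → up 40.1488 (V=-327.7612), down 18.0260 (V=-349.8840). Price -271.8017; hedge Δ=1.0000, bond B=-299.1138.
  t=3,j=1: stock 60.8315 → up 89.4224 (V=-278.4876), down 40.1488 (V=-327.7612). Price -238.2823; hedge Δ=1.0000, bond B=-299.1138.
  t=3,j=2: stock 135.4884 → up 199.1680 (V=-168.7420), down 89.4224 (V=-278.4876). Price -163.6254; hedge Δ=1.0000, bond B=-299.1138.
  t=3,j=3: stock 301.7697 → up 443.6014 (V=75.6914), down 199.1680 (V=-168.7420). Price 2.6559; hedge Δ=1.0000, bond B=-299.1138.
  t=2,j=0: stock 41.3820 → up 60.8315 (V=-238.2823), down 27.3121 (V=-271.8017). Price -201.8000; hedge Δ=1.0000, bond B=-243.1820.
  t=2,j=1: stock 92.1690 → up 135.4884 (V=-163.6254), down 60.8315 (V=-238.2823). Price -151.0130; hedge Δ=1.0000, bond B=-243.1820.
  t=2,j=2: stock 205.2855 → up 301.7697 (V=2.6559), down 135.4884 (V=-163.6254). Price -37.8965; hedge Δ=1.0000, bond B=-243.1820.
  t=1,j=0: stock 62.7000 → up 92.1690 (V=-151.0130), down 41.3820 (V=-201.8000). Price -135.0089; hedge Δ=1.0000, bond B=-197.7089.
  t=1,j=1: stock 139.6500 → up 205.2855 (V=-37.8965), down 92.1690 (V=-151.0130). Price -58.0589; hedge Δ=1.0000, bond B=-197.7089.
  t=0,j=0: stock 95.0000 → up 139.6500 (V=-58.0589), down 62.7000 (V=-135.0089). Price -65.7390; hedge Δ=1.0000, bond B=-160.7390.
Check: Δ(0,0)·S0 + B(0,0) = -65.7390 = V0.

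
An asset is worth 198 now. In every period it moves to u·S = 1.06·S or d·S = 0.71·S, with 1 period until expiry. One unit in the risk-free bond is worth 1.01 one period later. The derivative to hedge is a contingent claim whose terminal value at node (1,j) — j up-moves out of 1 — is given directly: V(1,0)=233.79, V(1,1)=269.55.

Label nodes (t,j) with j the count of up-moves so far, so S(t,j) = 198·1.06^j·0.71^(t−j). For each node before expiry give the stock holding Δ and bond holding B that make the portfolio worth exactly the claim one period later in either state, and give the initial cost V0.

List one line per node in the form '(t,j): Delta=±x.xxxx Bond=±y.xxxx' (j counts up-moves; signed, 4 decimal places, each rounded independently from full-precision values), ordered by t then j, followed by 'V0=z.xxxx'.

No-arbitrage ⇒ martingale measure with p* = (R−d)/(u−d) = 0.8571.
At expiry t=1: V(1,0)=233.7900, V(1,1)=269.5500
(0,0): S=198.0000. Δ = (V_up−V_dn)/(S_up−S_dn) = (269.5500−233.7900)/(209.8800−140.5800) = 0.5160. V = [p*·269.5500 + (1−p*)·233.7900]/1.01 = 261.8232. B = V − Δ·S = 159.6518.
The time-0 hedge costs 261.8232, which is the no-arbitrage price.

(0,0): Delta=0.5160 Bond=159.6518
V0=261.8232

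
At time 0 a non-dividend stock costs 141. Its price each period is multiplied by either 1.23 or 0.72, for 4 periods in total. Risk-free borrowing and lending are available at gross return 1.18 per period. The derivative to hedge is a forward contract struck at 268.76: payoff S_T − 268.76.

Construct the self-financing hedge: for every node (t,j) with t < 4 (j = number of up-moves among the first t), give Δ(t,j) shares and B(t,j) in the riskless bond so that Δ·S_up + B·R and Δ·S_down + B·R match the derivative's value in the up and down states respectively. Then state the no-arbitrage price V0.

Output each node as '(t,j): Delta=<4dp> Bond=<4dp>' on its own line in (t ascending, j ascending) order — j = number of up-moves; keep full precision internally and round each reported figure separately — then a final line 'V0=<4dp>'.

Under the risk-neutral measure, an up-move has probability p* = (R−d)/(u−d) = 0.9020 and values discount at R = 1.18.
At expiry t=4: V(4,0)=-230.8679, V(4,1)=-204.0276, V(4,2)=-158.1755, V(4,3)=-79.8448, V(4,4)=53.9702
(3,0): S=52.6280. Δ = (V_up−V_dn)/(S_up−S_dn) = (-204.0276−-230.8679)/(64.7324−37.8921) = 1.0000. V = [p*·-204.0276 + (1−p*)·-230.8679]/1.18 = -175.1347. B = V − Δ·S = -227.7627.
(3,1): S=89.9061. Δ = (V_up−V_dn)/(S_up−S_dn) = (-158.1755−-204.0276)/(110.5845−64.7324) = 1.0000. V = [p*·-158.1755 + (1−p*)·-204.0276]/1.18 = -137.8566. B = V − Δ·S = -227.7627.
(3,2): S=153.5896. Δ = (V_up−V_dn)/(S_up−S_dn) = (-79.8448−-158.1755)/(188.9152−110.5845) = 1.0000. V = [p*·-79.8448 + (1−p*)·-158.1755]/1.18 = -74.1731. B = V − Δ·S = -227.7627.
(3,3): S=262.3822. Δ = (V_up−V_dn)/(S_up−S_dn) = (53.9702−-79.8448)/(322.7302−188.9152) = 1.0000. V = [p*·53.9702 + (1−p*)·-79.8448]/1.18 = 34.6195. B = V − Δ·S = -227.7627.
(2,0): S=73.0944. Δ = (V_up−V_dn)/(S_up−S_dn) = (-137.8566−-175.1347)/(89.9061−52.6280) = 1.0000. V = [p*·-137.8566 + (1−p*)·-175.1347]/1.18 = -119.9248. B = V − Δ·S = -193.0192.
(2,1): S=124.8696. Δ = (V_up−V_dn)/(S_up−S_dn) = (-74.1731−-137.8566)/(153.5896−89.9061) = 1.0000. V = [p*·-74.1731 + (1−p*)·-137.8566]/1.18 = -68.1496. B = V − Δ·S = -193.0192.
(2,2): S=213.3189. Δ = (V_up−V_dn)/(S_up−S_dn) = (34.6195−-74.1731)/(262.3822−153.5896) = 1.0000. V = [p*·34.6195 + (1−p*)·-74.1731]/1.18 = 20.2997. B = V − Δ·S = -193.0192.
(1,0): S=101.5200. Δ = (V_up−V_dn)/(S_up−S_dn) = (-68.1496−-119.9248)/(124.8696−73.0944) = 1.0000. V = [p*·-68.1496 + (1−p*)·-119.9248]/1.18 = -62.0556. B = V − Δ·S = -163.5756.
(1,1): S=173.4300. Δ = (V_up−V_dn)/(S_up−S_dn) = (20.2997−-68.1496)/(213.3189−124.8696) = 1.0000. V = [p*·20.2997 + (1−p*)·-68.1496]/1.18 = 9.8544. B = V − Δ·S = -163.5756.
(0,0): S=141.0000. Δ = (V_up−V_dn)/(S_up−S_dn) = (9.8544−-62.0556)/(173.4300−101.5200) = 1.0000. V = [p*·9.8544 + (1−p*)·-62.0556]/1.18 = 2.3766. B = V − Δ·S = -138.6234.
The time-0 hedge costs 2.3766, which is the no-arbitrage price.

(0,0): Delta=1.0000 Bond=-138.6234
(1,0): Delta=1.0000 Bond=-163.5756
(1,1): Delta=1.0000 Bond=-163.5756
(2,0): Delta=1.0000 Bond=-193.0192
(2,1): Delta=1.0000 Bond=-193.0192
(2,2): Delta=1.0000 Bond=-193.0192
(3,0): Delta=1.0000 Bond=-227.7627
(3,1): Delta=1.0000 Bond=-227.7627
(3,2): Delta=1.0000 Bond=-227.7627
(3,3): Delta=1.0000 Bond=-227.7627
V0=2.3766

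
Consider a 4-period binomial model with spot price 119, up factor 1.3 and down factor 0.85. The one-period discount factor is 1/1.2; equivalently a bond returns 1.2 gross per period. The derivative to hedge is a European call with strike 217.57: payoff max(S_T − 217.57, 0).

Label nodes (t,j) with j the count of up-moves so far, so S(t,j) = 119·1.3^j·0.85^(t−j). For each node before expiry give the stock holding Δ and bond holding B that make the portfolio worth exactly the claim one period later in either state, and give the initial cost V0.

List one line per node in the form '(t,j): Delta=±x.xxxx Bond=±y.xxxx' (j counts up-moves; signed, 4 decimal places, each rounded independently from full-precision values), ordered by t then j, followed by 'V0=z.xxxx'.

(0,0): Delta=0.6185 Bond=-51.0781
(1,0): Delta=0.0430 Bond=-3.0792
(1,1): Delta=0.7260 Bond=-77.9265
(2,0): Delta=0.0000 Bond=0.0000
(2,1): Delta=0.0510 Bond=-4.7508
(2,2): Delta=0.8521 Bond=-118.8720
(3,0): Delta=0.0000 Bond=0.0000
(3,1): Delta=0.0000 Bond=0.0000
(3,2): Delta=0.0605 Bond=-7.3298
(3,3): Delta=1.0000 Bond=-181.3083
V0=22.5238

Risk-neutral probability p* = (R−d)/(u−d) = (1.2−0.85)/(1.3−0.85) = 0.7778.
Payoff layer (t=4): V(4,0)=0.0000, V(4,1)=0.0000, V(4,2)=0.0000, V(4,3)=4.6565, V(4,4)=122.3059
(3,0): S=73.0809. Δ = (V_up−V_dn)/(S_up−S_dn) = (0.0000−0.0000)/(95.0051−62.1187) = 0.0000. V = [p*·0.0000 + (1−p*)·0.0000]/1.2 = 0.0000. B = V − Δ·S = 0.0000.
(3,1): S=111.7708. Δ = (V_up−V_dn)/(S_up−S_dn) = (0.0000−0.0000)/(145.3020−95.0051) = 0.0000. V = [p*·0.0000 + (1−p*)·0.0000]/1.2 = 0.0000. B = V − Δ·S = 0.0000.
(3,2): S=170.9435. Δ = (V_up−V_dn)/(S_up−S_dn) = (4.6565−0.0000)/(222.2266−145.3020) = 0.0605. V = [p*·4.6565 + (1−p*)·0.0000]/1.2 = 3.0181. B = V − Δ·S = -7.3298.
(3,3): S=261.4430. Δ = (V_up−V_dn)/(S_up−S_dn) = (122.3059−4.6565)/(339.8759−222.2265) = 1.0000. V = [p*·122.3059 + (1−p*)·4.6565]/1.2 = 80.1347. B = V − Δ·S = -181.3083.
(2,0): S=85.9775. Δ = (V_up−V_dn)/(S_up−S_dn) = (0.0000−0.0000)/(111.7707−73.0809) = 0.0000. V = [p*·0.0000 + (1−p*)·0.0000]/1.2 = 0.0000. B = V − Δ·S = 0.0000.
(2,1): S=131.4950. Δ = (V_up−V_dn)/(S_up−S_dn) = (3.0181−0.0000)/(170.9435−111.7708) = 0.0510. V = [p*·3.0181 + (1−p*)·0.0000]/1.2 = 1.9562. B = V − Δ·S = -4.7508.
(2,2): S=201.1100. Δ = (V_up−V_dn)/(S_up−S_dn) = (80.1347−3.0181)/(261.4430−170.9435) = 0.8521. V = [p*·80.1347 + (1−p*)·3.0181]/1.2 = 52.4980. B = V − Δ·S = -118.8720.
(1,0): S=101.1500. Δ = (V_up−V_dn)/(S_up−S_dn) = (1.9562−0.0000)/(131.4950−85.9775) = 0.0430. V = [p*·1.9562 + (1−p*)·0.0000]/1.2 = 1.2679. B = V − Δ·S = -3.0792.
(1,1): S=154.7000. Δ = (V_up−V_dn)/(S_up−S_dn) = (52.4980−1.9562)/(201.1100−131.4950) = 0.7260. V = [p*·52.4980 + (1−p*)·1.9562]/1.2 = 34.3888. B = V − Δ·S = -77.9265.
(0,0): S=119.0000. Δ = (V_up−V_dn)/(S_up−S_dn) = (34.3888−1.2679)/(154.7000−101.1500) = 0.6185. V = [p*·34.3888 + (1−p*)·1.2679]/1.2 = 22.5238. B = V − Δ·S = -51.0781.
Each (Δ,B) replicates both successor values, so the strategy is self-financing and V0 is arbitrage-free.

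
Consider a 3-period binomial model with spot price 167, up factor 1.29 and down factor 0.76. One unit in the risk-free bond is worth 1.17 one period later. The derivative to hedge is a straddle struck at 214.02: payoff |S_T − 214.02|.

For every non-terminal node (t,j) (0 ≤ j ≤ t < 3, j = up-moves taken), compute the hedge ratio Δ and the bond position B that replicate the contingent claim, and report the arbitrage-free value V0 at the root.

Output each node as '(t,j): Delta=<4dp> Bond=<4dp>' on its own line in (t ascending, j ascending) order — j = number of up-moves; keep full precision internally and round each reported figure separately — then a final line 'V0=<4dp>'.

(0,0): Delta=0.4272 Bond=-21.1915
(1,0): Delta=-1.0000 Bond=156.3445
(1,1): Delta=0.6733 Bond=-77.8102
(2,0): Delta=-1.0000 Bond=182.9231
(2,1): Delta=-1.0000 Bond=182.9231
(2,2): Delta=0.9618 Bond=-171.2216
V0=50.1487

Under the risk-neutral measure, an up-move has probability p* = (R−d)/(u−d) = 0.7736 and values discount at R = 1.17.
Payoff layer (t=3): V(3,0)=140.7110, V(3,1)=89.5876, V(3,2)=2.8124, V(3,3)=144.4771
(2,0): S=96.4592. Δ = (V_up−V_dn)/(S_up−S_dn) = (89.5876−140.7110)/(124.4324−73.3090) = -1.0000. V = [p*·89.5876 + (1−p*)·140.7110]/1.17 = 86.4639. B = V − Δ·S = 182.9231.
(2,1): S=163.7268. Δ = (V_up−V_dn)/(S_up−S_dn) = (2.8124−89.5876)/(211.2076−124.4324) = -1.0000. V = [p*·2.8124 + (1−p*)·89.5876]/1.17 = 19.1963. B = V − Δ·S = 182.9231.
(2,2): S=277.9047. Δ = (V_up−V_dn)/(S_up−S_dn) = (144.4771−2.8124)/(358.4971−211.2076) = 0.9618. V = [p*·144.4771 + (1−p*)·2.8124]/1.17 = 96.0701. B = V − Δ·S = -171.2216.
(1,0): S=126.9200. Δ = (V_up−V_dn)/(S_up−S_dn) = (19.1963−86.4639)/(163.7268−96.4592) = -1.0000. V = [p*·19.1963 + (1−p*)·86.4639]/1.17 = 29.4245. B = V − Δ·S = 156.3445.
(1,1): S=215.4300. Δ = (V_up−V_dn)/(S_up−S_dn) = (96.0701−19.1963)/(277.9047−163.7268) = 0.6733. V = [p*·96.0701 + (1−p*)·19.1963]/1.17 = 67.2348. B = V − Δ·S = -77.8102.
(0,0): S=167.0000. Δ = (V_up−V_dn)/(S_up−S_dn) = (67.2348−29.4245)/(215.4300−126.9200) = 0.4272. V = [p*·67.2348 + (1−p*)·29.4245]/1.17 = 50.1487. B = V − Δ·S = -21.1915.
The time-0 hedge costs 50.1487, which is the no-arbitrage price.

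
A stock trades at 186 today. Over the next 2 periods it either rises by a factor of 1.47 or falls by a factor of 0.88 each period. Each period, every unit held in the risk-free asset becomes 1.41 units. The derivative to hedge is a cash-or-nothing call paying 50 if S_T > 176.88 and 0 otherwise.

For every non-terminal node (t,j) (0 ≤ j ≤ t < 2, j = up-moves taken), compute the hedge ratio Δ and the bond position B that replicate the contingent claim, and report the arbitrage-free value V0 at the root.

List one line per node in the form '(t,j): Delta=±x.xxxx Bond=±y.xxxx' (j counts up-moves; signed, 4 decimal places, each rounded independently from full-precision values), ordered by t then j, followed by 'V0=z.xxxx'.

Risk-neutral probability p* = (R−d)/(u−d) = (1.41−0.88)/(1.47−0.88) = 0.8983.
At expiry t=2: V(2,0)=0.0000, V(2,1)=50.0000, V(2,2)=50.0000
(1,0): S=163.6800. Δ = (V_up−V_dn)/(S_up−S_dn) = (50.0000−0.0000)/(240.6096−144.0384) = 0.5178. V = [p*·50.0000 + (1−p*)·0.0000]/1.41 = 31.8548. B = V − Δ·S = -52.8910.
(1,1): S=273.4200. Δ = (V_up−V_dn)/(S_up−S_dn) = (50.0000−50.0000)/(401.9274−240.6096) = 0.0000. V = [p*·50.0000 + (1−p*)·50.0000]/1.41 = 35.4610. B = V − Δ·S = 35.4610.
(0,0): S=186.0000. Δ = (V_up−V_dn)/(S_up−S_dn) = (35.4610−31.8548)/(273.4200−163.6800) = 0.0329. V = [p*·35.4610 + (1−p*)·31.8548]/1.41 = 24.8895. B = V − Δ·S = 18.7773.
Root portfolio cost Δ·186+B reproduces V0=24.8895.

(0,0): Delta=0.0329 Bond=18.7773
(1,0): Delta=0.5178 Bond=-52.8910
(1,1): Delta=0.0000 Bond=35.4610
V0=24.8895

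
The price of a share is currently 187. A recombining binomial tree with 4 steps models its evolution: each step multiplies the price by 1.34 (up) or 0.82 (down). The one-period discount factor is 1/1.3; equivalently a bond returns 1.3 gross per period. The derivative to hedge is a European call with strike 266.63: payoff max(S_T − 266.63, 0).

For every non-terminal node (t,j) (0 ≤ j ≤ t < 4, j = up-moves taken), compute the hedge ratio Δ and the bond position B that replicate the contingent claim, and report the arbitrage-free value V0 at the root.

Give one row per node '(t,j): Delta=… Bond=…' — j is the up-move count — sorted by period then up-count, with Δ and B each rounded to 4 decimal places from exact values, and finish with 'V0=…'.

(0,0): Delta=0.9556 Bond=-84.5345
(1,0): Delta=0.6470 Bond=-62.5785
(1,1): Delta=0.9713 Bond=-113.8379
(2,0): Delta=0.0000 Bond=0.0000
(2,1): Delta=0.6800 Bond=-88.1314
(2,2): Delta=0.9862 Bond=-152.9774
(3,0): Delta=0.0000 Bond=0.0000
(3,1): Delta=0.0000 Bond=0.0000
(3,2): Delta=0.7147 Bond=-124.1184
(3,3): Delta=1.0000 Bond=-205.1000
V0=94.1560

Since d<R<u, set p* = (R−d)/(u−d) = 0.9231; price each node as the discounted p*-expectation of its children.
Payoff layer (t=4): V(4,0)=0.0000, V(4,1)=0.0000, V(4,2)=0.0000, V(4,3)=102.3220, V(4,4)=336.2915
  t=3,j=0: stock 103.1058 → up 138.1618 (V=0.0000), down 84.5468 (V=0.0000). Price 0.0000; hedge Δ=0.0000, bond B=0.0000.
  t=3,j=1: stock 168.4900 → up 225.7766 (V=0.0000), down 138.1618 (V=0.0000). Price 0.0000; hedge Δ=0.0000, bond B=0.0000.
  t=3,j=2: stock 275.3373 → up 368.9520 (V=102.3220), down 225.7766 (V=0.0000). Price 72.6547; hedge Δ=0.7147, bond B=-124.1184.
  t=3,j=3: stock 449.9414 → up 602.9215 (V=336.2915), down 368.9520 (V=102.3220). Price 244.8414; hedge Δ=1.0000, bond B=-205.1000.
  t=2,j=0: stock 125.7388 → up 168.4900 (V=0.0000), down 103.1058 (V=0.0000). Price 0.0000; hedge Δ=0.0000, bond B=0.0000.
  t=2,j=1: stock 205.4756 → up 275.3373 (V=72.6547), down 168.4900 (V=0.0000). Price 51.5891; hedge Δ=0.6800, bond B=-88.1314.
  t=2,j=2: stock 335.7772 → up 449.9414 (V=244.8414), down 275.3373 (V=72.6547). Price 178.1510; hedge Δ=0.9862, bond B=-152.9774.
  t=1,j=0: stock 153.3400 → up 205.4756 (V=51.5891), down 125.7388 (V=0.0000). Price 36.6313; hedge Δ=0.6470, bond B=-62.5785.
  t=1,j=1: stock 250.5800 → up 335.7772 (V=178.1510), down 205.4756 (V=51.5891). Price 129.5504; hedge Δ=0.9713, bond B=-113.8379.
  t=0,j=0: stock 187.0000 → up 250.5800 (V=129.5504), down 153.3400 (V=36.6313). Price 94.1560; hedge Δ=0.9556, bond B=-84.5345.
The time-0 hedge costs 94.1560, which is the no-arbitrage price.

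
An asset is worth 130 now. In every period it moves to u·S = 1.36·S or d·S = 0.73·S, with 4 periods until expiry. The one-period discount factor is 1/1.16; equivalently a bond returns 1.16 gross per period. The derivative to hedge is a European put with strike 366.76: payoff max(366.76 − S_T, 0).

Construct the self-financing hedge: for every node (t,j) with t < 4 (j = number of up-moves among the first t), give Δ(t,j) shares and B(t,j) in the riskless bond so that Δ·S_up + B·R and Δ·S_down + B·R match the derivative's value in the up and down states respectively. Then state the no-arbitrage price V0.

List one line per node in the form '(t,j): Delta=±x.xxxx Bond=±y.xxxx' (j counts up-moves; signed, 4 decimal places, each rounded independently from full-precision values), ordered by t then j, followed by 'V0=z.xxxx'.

(0,0): Delta=-0.8061 Bond=186.6920
(1,0): Delta=-1.0000 Bond=234.9676
(1,1): Delta=-0.7576 Bond=208.0022
(2,0): Delta=-1.0000 Bond=272.5624
(2,1): Delta=-1.0000 Bond=272.5624
(2,2): Delta=-0.6971 Bond=226.7338
(3,0): Delta=-1.0000 Bond=316.1724
(3,1): Delta=-1.0000 Bond=316.1724
(3,2): Delta=-1.0000 Bond=316.1724
(3,3): Delta=-0.6215 Bond=238.2851
V0=81.9042

The replicating-portfolio and risk-neutral prices coincide; use p* = (1.16−0.73)/(1.36−0.73) = 0.6825 for the latter.
Terminal values V(4,·): V(4,0)=329.8423, V(4,1)=297.9818, V(4,2)=238.6253, V(4,3)=128.0432, V(4,4)=0.0000
(3,0): S=50.5722. Δ = (V_up−V_dn)/(S_up−S_dn) = (297.9818−329.8423)/(68.7782−36.9177) = -1.0000. V = [p*·297.9818 + (1−p*)·329.8423]/1.16 = 265.6002. B = V − Δ·S = 316.1724.
(3,1): S=94.2167. Δ = (V_up−V_dn)/(S_up−S_dn) = (238.6253−297.9818)/(128.1347−68.7782) = -1.0000. V = [p*·238.6253 + (1−p*)·297.9818]/1.16 = 221.9557. B = V − Δ·S = 316.1724.
(3,2): S=175.5270. Δ = (V_up−V_dn)/(S_up−S_dn) = (128.0432−238.6253)/(238.7168−128.1347) = -1.0000. V = [p*·128.0432 + (1−p*)·238.6253]/1.16 = 140.6454. B = V − Δ·S = 316.1724.
(3,3): S=327.0093. Δ = (V_up−V_dn)/(S_up−S_dn) = (0.0000−128.0432)/(444.7326−238.7168) = -0.6215. V = [p*·0.0000 + (1−p*)·128.0432]/1.16 = 35.0419. B = V − Δ·S = 238.2851.
(2,0): S=69.2770. Δ = (V_up−V_dn)/(S_up−S_dn) = (221.9557−265.6002)/(94.2167−50.5722) = -1.0000. V = [p*·221.9557 + (1−p*)·265.6002]/1.16 = 203.2854. B = V − Δ·S = 272.5624.
(2,1): S=129.0640. Δ = (V_up−V_dn)/(S_up−S_dn) = (140.6454−221.9557)/(175.5270−94.2167) = -1.0000. V = [p*·140.6454 + (1−p*)·221.9557]/1.16 = 143.4984. B = V − Δ·S = 272.5624.
(2,2): S=240.4480. Δ = (V_up−V_dn)/(S_up−S_dn) = (35.0419−140.6454)/(327.0093−175.5270) = -0.6971. V = [p*·35.0419 + (1−p*)·140.6454]/1.16 = 59.1093. B = V − Δ·S = 226.7338.
(1,0): S=94.9000. Δ = (V_up−V_dn)/(S_up−S_dn) = (143.4984−203.2854)/(129.0640−69.2770) = -1.0000. V = [p*·143.4984 + (1−p*)·203.2854]/1.16 = 140.0676. B = V − Δ·S = 234.9676.
(1,1): S=176.8000. Δ = (V_up−V_dn)/(S_up−S_dn) = (59.1093−143.4984)/(240.4480−129.0640) = -0.7576. V = [p*·59.1093 + (1−p*)·143.4984]/1.16 = 74.0513. B = V − Δ·S = 208.0022.
(0,0): S=130.0000. Δ = (V_up−V_dn)/(S_up−S_dn) = (74.0513−140.0676)/(176.8000−94.9000) = -0.8061. V = [p*·74.0513 + (1−p*)·140.0676]/1.16 = 81.9042. B = V − Δ·S = 186.6920.
Each (Δ,B) replicates both successor values, so the strategy is self-financing and V0 is arbitrage-free.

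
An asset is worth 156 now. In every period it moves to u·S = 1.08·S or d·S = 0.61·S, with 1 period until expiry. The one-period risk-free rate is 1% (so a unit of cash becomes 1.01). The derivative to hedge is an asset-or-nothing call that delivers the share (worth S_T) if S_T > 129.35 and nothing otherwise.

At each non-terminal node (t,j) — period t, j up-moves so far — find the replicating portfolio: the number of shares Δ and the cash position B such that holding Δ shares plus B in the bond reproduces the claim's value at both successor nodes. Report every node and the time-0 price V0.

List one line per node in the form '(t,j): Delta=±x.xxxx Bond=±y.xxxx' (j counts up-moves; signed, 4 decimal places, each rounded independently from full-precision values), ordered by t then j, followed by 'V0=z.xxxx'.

Risk-neutral probability p* = (R−d)/(u−d) = (1.01−0.61)/(1.08−0.61) = 0.8511.
Payoff layer (t=1): V(1,0)=0.0000, V(1,1)=168.4800
(0,0): S=156.0000. Δ = (V_up−V_dn)/(S_up−S_dn) = (168.4800−0.0000)/(168.4800−95.1600) = 2.2979. V = [p*·168.4800 + (1−p*)·0.0000]/1.01 = 141.9676. B = V − Δ·S = -216.5005.
Self-financing check: at every node Δ·S+B equals the discounted successor values.

(0,0): Delta=2.2979 Bond=-216.5005
V0=141.9676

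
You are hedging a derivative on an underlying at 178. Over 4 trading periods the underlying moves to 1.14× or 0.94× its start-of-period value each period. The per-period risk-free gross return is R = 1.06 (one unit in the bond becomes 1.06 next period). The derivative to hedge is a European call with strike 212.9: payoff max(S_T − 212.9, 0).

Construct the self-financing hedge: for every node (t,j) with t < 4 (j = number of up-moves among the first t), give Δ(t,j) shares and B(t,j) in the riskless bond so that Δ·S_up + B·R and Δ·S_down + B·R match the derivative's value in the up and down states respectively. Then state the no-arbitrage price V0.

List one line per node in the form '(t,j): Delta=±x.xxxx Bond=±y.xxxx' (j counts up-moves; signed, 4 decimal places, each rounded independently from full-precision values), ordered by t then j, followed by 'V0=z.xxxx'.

Risk-neutral probability p* = (R−d)/(u−d) = (1.06−0.94)/(1.14−0.94) = 0.6000.
Terminal payoffs: V(4,0)=0.0000, V(4,1)=0.0000, V(4,2)=0.0000, V(4,3)=34.9919, V(4,4)=87.7349
Node (3,0) S=147.8440: V=(p*·0.0000+(1−p*)·0.0000)/1.06=0.0000; Δ=(0.0000−0.0000)/(168.5421−138.9733)=0.0000; B=V−Δ·S=0.0000
Node (3,1) S=179.3001: V=(p*·0.0000+(1−p*)·0.0000)/1.06=0.0000; Δ=(0.0000−0.0000)/(204.4021−168.5421)=0.0000; B=V−Δ·S=0.0000
Node (3,2) S=217.4491: V=(p*·34.9919+(1−p*)·0.0000)/1.06=19.8068; Δ=(34.9919−0.0000)/(247.8919−204.4021)=0.8046; B=V−Δ·S=-155.1530
Node (3,3) S=263.7148: V=(p*·87.7349+(1−p*)·34.9919)/1.06=62.8658; Δ=(87.7349−34.9919)/(300.6349−247.8919)=1.0000; B=V−Δ·S=-200.8491
Node (2,0) S=157.2808: V=(p*·0.0000+(1−p*)·0.0000)/1.06=0.0000; Δ=(0.0000−0.0000)/(179.3001−147.8440)=0.0000; B=V−Δ·S=0.0000
Node (2,1) S=190.7448: V=(p*·19.8068+(1−p*)·0.0000)/1.06=11.2114; Δ=(19.8068−0.0000)/(217.4491−179.3001)=0.5192; B=V−Δ·S=-87.8224
Node (2,2) S=231.3288: V=(p*·62.8658+(1−p*)·19.8068)/1.06=43.0587; Δ=(62.8658−19.8068)/(263.7148−217.4491)=0.9307; B=V−Δ·S=-172.2364
Node (1,0) S=167.3200: V=(p*·11.2114+(1−p*)·0.0000)/1.06=6.3461; Δ=(11.2114−0.0000)/(190.7448−157.2808)=0.3350; B=V−Δ·S=-49.7108
Node (1,1) S=202.9200: V=(p*·43.0587+(1−p*)·11.2114)/1.06=28.6035; Δ=(43.0587−11.2114)/(231.3288−190.7448)=0.7847; B=V−Δ·S=-130.6329
Node (0,0) S=178.0000: V=(p*·28.6035+(1−p*)·6.3461)/1.06=18.5854; Δ=(28.6035−6.3461)/(202.9200−167.3200)=0.6252; B=V−Δ·S=-92.7019
Each (Δ,B) replicates both successor values, so the strategy is self-financing and V0 is arbitrage-free.

(0,0): Delta=0.6252 Bond=-92.7019
(1,0): Delta=0.3350 Bond=-49.7108
(1,1): Delta=0.7847 Bond=-130.6329
(2,0): Delta=0.0000 Bond=0.0000
(2,1): Delta=0.5192 Bond=-87.8224
(2,2): Delta=0.9307 Bond=-172.2364
(3,0): Delta=0.0000 Bond=0.0000
(3,1): Delta=0.0000 Bond=0.0000
(3,2): Delta=0.8046 Bond=-155.1530
(3,3): Delta=1.0000 Bond=-200.8491
V0=18.5854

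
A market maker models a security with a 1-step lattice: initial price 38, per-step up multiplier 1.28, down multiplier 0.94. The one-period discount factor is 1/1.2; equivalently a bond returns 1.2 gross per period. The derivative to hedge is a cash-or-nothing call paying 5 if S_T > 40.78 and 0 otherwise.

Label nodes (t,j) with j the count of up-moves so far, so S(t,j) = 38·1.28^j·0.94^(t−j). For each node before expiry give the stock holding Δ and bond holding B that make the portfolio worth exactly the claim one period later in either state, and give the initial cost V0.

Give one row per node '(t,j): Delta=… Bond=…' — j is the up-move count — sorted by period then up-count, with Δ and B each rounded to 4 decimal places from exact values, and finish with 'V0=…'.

Since d<R<u, set p* = (R−d)/(u−d) = 0.7647; price each node as the discounted p*-expectation of its children.
Terminal values V(1,·): V(1,0)=0.0000, V(1,1)=5.0000
(0,0): S=38.0000. Δ = (V_up−V_dn)/(S_up−S_dn) = (5.0000−0.0000)/(48.6400−35.7200) = 0.3870. V = [p*·5.0000 + (1−p*)·0.0000]/1.2 = 3.1863. B = V − Δ·S = -11.5196.
Check: Δ(0,0)·S0 + B(0,0) = 3.1863 = V0.

(0,0): Delta=0.3870 Bond=-11.5196
V0=3.1863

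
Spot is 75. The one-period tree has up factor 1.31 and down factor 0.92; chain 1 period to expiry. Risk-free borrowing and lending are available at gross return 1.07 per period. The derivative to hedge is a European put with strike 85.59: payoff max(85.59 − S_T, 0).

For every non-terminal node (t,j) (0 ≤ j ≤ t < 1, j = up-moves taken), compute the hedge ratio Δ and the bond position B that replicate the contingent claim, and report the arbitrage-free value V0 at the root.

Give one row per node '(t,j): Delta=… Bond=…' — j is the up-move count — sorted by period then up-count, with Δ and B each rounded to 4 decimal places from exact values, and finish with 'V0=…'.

(0,0): Delta=-0.5672 Bond=52.0798
V0=9.5413

No-arbitrage ⇒ martingale measure with p* = (R−d)/(u−d) = 0.3846.
Payoff layer (t=1): V(1,0)=16.5900, V(1,1)=0.0000
  t=0,j=0: stock 75.0000 → up 98.2500 (V=0.0000), down 69.0000 (V=16.5900). Price 9.5413; hedge Δ=-0.5672, bond B=52.0798.
The time-0 hedge costs 9.5413, which is the no-arbitrage price.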